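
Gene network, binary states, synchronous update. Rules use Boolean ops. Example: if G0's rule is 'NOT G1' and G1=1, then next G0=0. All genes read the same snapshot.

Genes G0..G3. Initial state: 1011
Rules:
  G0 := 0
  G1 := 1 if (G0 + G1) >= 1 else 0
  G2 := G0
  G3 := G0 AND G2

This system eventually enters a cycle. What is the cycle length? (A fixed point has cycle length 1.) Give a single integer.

Answer: 1

Derivation:
Step 0: 1011
Step 1: G0=0(const) G1=(1+0>=1)=1 G2=G0=1 G3=G0&G2=1&1=1 -> 0111
Step 2: G0=0(const) G1=(0+1>=1)=1 G2=G0=0 G3=G0&G2=0&1=0 -> 0100
Step 3: G0=0(const) G1=(0+1>=1)=1 G2=G0=0 G3=G0&G2=0&0=0 -> 0100
State from step 3 equals state from step 2 -> cycle length 1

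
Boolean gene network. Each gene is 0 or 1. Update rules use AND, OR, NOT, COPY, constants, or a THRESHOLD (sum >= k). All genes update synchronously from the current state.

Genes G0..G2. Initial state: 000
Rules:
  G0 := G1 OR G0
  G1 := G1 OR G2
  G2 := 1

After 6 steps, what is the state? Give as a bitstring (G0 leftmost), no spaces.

Step 1: G0=G1|G0=0|0=0 G1=G1|G2=0|0=0 G2=1(const) -> 001
Step 2: G0=G1|G0=0|0=0 G1=G1|G2=0|1=1 G2=1(const) -> 011
Step 3: G0=G1|G0=1|0=1 G1=G1|G2=1|1=1 G2=1(const) -> 111
Step 4: G0=G1|G0=1|1=1 G1=G1|G2=1|1=1 G2=1(const) -> 111
Step 5: G0=G1|G0=1|1=1 G1=G1|G2=1|1=1 G2=1(const) -> 111
Step 6: G0=G1|G0=1|1=1 G1=G1|G2=1|1=1 G2=1(const) -> 111

111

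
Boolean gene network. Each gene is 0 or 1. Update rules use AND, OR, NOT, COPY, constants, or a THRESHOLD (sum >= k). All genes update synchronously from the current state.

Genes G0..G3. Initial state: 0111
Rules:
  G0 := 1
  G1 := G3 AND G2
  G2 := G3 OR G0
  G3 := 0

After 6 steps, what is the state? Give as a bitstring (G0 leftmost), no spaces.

Step 1: G0=1(const) G1=G3&G2=1&1=1 G2=G3|G0=1|0=1 G3=0(const) -> 1110
Step 2: G0=1(const) G1=G3&G2=0&1=0 G2=G3|G0=0|1=1 G3=0(const) -> 1010
Step 3: G0=1(const) G1=G3&G2=0&1=0 G2=G3|G0=0|1=1 G3=0(const) -> 1010
Step 4: G0=1(const) G1=G3&G2=0&1=0 G2=G3|G0=0|1=1 G3=0(const) -> 1010
Step 5: G0=1(const) G1=G3&G2=0&1=0 G2=G3|G0=0|1=1 G3=0(const) -> 1010
Step 6: G0=1(const) G1=G3&G2=0&1=0 G2=G3|G0=0|1=1 G3=0(const) -> 1010

1010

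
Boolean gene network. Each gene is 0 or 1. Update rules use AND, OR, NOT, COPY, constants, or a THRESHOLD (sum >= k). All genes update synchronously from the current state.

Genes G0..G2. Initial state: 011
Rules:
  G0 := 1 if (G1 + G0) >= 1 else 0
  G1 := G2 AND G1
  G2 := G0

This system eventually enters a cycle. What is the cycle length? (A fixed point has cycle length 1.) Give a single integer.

Answer: 1

Derivation:
Step 0: 011
Step 1: G0=(1+0>=1)=1 G1=G2&G1=1&1=1 G2=G0=0 -> 110
Step 2: G0=(1+1>=1)=1 G1=G2&G1=0&1=0 G2=G0=1 -> 101
Step 3: G0=(0+1>=1)=1 G1=G2&G1=1&0=0 G2=G0=1 -> 101
State from step 3 equals state from step 2 -> cycle length 1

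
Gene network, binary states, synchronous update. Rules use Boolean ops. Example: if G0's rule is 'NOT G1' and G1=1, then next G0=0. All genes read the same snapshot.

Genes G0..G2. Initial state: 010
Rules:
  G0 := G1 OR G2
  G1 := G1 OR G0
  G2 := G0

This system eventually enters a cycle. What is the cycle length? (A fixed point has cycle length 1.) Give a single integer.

Answer: 1

Derivation:
Step 0: 010
Step 1: G0=G1|G2=1|0=1 G1=G1|G0=1|0=1 G2=G0=0 -> 110
Step 2: G0=G1|G2=1|0=1 G1=G1|G0=1|1=1 G2=G0=1 -> 111
Step 3: G0=G1|G2=1|1=1 G1=G1|G0=1|1=1 G2=G0=1 -> 111
State from step 3 equals state from step 2 -> cycle length 1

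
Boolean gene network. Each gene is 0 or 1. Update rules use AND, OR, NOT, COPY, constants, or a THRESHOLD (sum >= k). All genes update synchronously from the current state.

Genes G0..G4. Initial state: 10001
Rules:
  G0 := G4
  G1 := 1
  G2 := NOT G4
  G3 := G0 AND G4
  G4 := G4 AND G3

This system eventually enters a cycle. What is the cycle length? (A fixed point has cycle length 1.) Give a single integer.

Answer: 1

Derivation:
Step 0: 10001
Step 1: G0=G4=1 G1=1(const) G2=NOT G4=NOT 1=0 G3=G0&G4=1&1=1 G4=G4&G3=1&0=0 -> 11010
Step 2: G0=G4=0 G1=1(const) G2=NOT G4=NOT 0=1 G3=G0&G4=1&0=0 G4=G4&G3=0&1=0 -> 01100
Step 3: G0=G4=0 G1=1(const) G2=NOT G4=NOT 0=1 G3=G0&G4=0&0=0 G4=G4&G3=0&0=0 -> 01100
State from step 3 equals state from step 2 -> cycle length 1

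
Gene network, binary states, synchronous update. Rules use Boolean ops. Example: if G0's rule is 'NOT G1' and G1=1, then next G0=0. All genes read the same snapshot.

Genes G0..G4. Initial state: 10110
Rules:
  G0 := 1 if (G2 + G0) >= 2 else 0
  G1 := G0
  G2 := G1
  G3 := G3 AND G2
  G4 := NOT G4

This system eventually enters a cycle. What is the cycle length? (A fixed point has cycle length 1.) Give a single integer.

Step 0: 10110
Step 1: G0=(1+1>=2)=1 G1=G0=1 G2=G1=0 G3=G3&G2=1&1=1 G4=NOT G4=NOT 0=1 -> 11011
Step 2: G0=(0+1>=2)=0 G1=G0=1 G2=G1=1 G3=G3&G2=1&0=0 G4=NOT G4=NOT 1=0 -> 01100
Step 3: G0=(1+0>=2)=0 G1=G0=0 G2=G1=1 G3=G3&G2=0&1=0 G4=NOT G4=NOT 0=1 -> 00101
Step 4: G0=(1+0>=2)=0 G1=G0=0 G2=G1=0 G3=G3&G2=0&1=0 G4=NOT G4=NOT 1=0 -> 00000
Step 5: G0=(0+0>=2)=0 G1=G0=0 G2=G1=0 G3=G3&G2=0&0=0 G4=NOT G4=NOT 0=1 -> 00001
Step 6: G0=(0+0>=2)=0 G1=G0=0 G2=G1=0 G3=G3&G2=0&0=0 G4=NOT G4=NOT 1=0 -> 00000
State from step 6 equals state from step 4 -> cycle length 2

Answer: 2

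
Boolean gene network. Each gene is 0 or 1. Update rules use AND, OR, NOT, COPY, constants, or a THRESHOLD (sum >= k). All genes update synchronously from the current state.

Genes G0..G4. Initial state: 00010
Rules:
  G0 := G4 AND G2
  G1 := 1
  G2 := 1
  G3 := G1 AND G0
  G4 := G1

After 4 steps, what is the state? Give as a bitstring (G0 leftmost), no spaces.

Step 1: G0=G4&G2=0&0=0 G1=1(const) G2=1(const) G3=G1&G0=0&0=0 G4=G1=0 -> 01100
Step 2: G0=G4&G2=0&1=0 G1=1(const) G2=1(const) G3=G1&G0=1&0=0 G4=G1=1 -> 01101
Step 3: G0=G4&G2=1&1=1 G1=1(const) G2=1(const) G3=G1&G0=1&0=0 G4=G1=1 -> 11101
Step 4: G0=G4&G2=1&1=1 G1=1(const) G2=1(const) G3=G1&G0=1&1=1 G4=G1=1 -> 11111

11111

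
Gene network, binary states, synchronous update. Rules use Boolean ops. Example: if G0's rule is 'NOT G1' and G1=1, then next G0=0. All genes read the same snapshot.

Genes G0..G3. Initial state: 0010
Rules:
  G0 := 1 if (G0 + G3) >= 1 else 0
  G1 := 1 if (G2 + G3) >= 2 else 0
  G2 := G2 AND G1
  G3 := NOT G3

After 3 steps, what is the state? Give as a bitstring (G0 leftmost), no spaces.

Step 1: G0=(0+0>=1)=0 G1=(1+0>=2)=0 G2=G2&G1=1&0=0 G3=NOT G3=NOT 0=1 -> 0001
Step 2: G0=(0+1>=1)=1 G1=(0+1>=2)=0 G2=G2&G1=0&0=0 G3=NOT G3=NOT 1=0 -> 1000
Step 3: G0=(1+0>=1)=1 G1=(0+0>=2)=0 G2=G2&G1=0&0=0 G3=NOT G3=NOT 0=1 -> 1001

1001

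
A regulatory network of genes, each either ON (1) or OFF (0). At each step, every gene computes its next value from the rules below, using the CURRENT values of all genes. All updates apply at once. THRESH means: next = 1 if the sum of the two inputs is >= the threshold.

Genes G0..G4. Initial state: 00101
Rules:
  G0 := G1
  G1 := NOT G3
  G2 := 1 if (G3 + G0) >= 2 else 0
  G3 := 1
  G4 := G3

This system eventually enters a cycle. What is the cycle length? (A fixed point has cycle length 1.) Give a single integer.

Answer: 1

Derivation:
Step 0: 00101
Step 1: G0=G1=0 G1=NOT G3=NOT 0=1 G2=(0+0>=2)=0 G3=1(const) G4=G3=0 -> 01010
Step 2: G0=G1=1 G1=NOT G3=NOT 1=0 G2=(1+0>=2)=0 G3=1(const) G4=G3=1 -> 10011
Step 3: G0=G1=0 G1=NOT G3=NOT 1=0 G2=(1+1>=2)=1 G3=1(const) G4=G3=1 -> 00111
Step 4: G0=G1=0 G1=NOT G3=NOT 1=0 G2=(1+0>=2)=0 G3=1(const) G4=G3=1 -> 00011
Step 5: G0=G1=0 G1=NOT G3=NOT 1=0 G2=(1+0>=2)=0 G3=1(const) G4=G3=1 -> 00011
State from step 5 equals state from step 4 -> cycle length 1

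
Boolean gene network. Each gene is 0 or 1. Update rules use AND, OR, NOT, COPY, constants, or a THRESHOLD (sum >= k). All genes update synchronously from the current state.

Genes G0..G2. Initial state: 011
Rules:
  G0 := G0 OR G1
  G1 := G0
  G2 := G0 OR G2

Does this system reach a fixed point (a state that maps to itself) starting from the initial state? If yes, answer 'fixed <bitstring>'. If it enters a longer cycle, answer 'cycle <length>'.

Step 0: 011
Step 1: G0=G0|G1=0|1=1 G1=G0=0 G2=G0|G2=0|1=1 -> 101
Step 2: G0=G0|G1=1|0=1 G1=G0=1 G2=G0|G2=1|1=1 -> 111
Step 3: G0=G0|G1=1|1=1 G1=G0=1 G2=G0|G2=1|1=1 -> 111
Fixed point reached at step 2: 111

Answer: fixed 111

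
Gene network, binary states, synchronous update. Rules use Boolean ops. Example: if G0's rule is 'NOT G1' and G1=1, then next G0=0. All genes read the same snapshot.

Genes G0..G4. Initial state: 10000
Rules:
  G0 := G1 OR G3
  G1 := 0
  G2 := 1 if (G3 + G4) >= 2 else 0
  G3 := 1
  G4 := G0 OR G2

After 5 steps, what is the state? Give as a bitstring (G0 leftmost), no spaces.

Step 1: G0=G1|G3=0|0=0 G1=0(const) G2=(0+0>=2)=0 G3=1(const) G4=G0|G2=1|0=1 -> 00011
Step 2: G0=G1|G3=0|1=1 G1=0(const) G2=(1+1>=2)=1 G3=1(const) G4=G0|G2=0|0=0 -> 10110
Step 3: G0=G1|G3=0|1=1 G1=0(const) G2=(1+0>=2)=0 G3=1(const) G4=G0|G2=1|1=1 -> 10011
Step 4: G0=G1|G3=0|1=1 G1=0(const) G2=(1+1>=2)=1 G3=1(const) G4=G0|G2=1|0=1 -> 10111
Step 5: G0=G1|G3=0|1=1 G1=0(const) G2=(1+1>=2)=1 G3=1(const) G4=G0|G2=1|1=1 -> 10111

10111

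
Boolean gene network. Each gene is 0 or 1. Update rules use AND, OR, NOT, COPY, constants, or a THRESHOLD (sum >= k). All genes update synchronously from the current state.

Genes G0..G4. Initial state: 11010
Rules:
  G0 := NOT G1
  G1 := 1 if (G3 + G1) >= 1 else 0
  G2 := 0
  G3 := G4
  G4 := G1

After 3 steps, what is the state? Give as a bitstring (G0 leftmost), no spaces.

Step 1: G0=NOT G1=NOT 1=0 G1=(1+1>=1)=1 G2=0(const) G3=G4=0 G4=G1=1 -> 01001
Step 2: G0=NOT G1=NOT 1=0 G1=(0+1>=1)=1 G2=0(const) G3=G4=1 G4=G1=1 -> 01011
Step 3: G0=NOT G1=NOT 1=0 G1=(1+1>=1)=1 G2=0(const) G3=G4=1 G4=G1=1 -> 01011

01011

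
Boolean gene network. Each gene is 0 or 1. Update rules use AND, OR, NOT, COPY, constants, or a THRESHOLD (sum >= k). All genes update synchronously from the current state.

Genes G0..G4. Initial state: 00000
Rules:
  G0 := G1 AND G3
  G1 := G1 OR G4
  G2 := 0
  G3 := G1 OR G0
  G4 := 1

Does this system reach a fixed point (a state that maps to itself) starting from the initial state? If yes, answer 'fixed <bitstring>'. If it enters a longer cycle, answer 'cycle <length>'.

Step 0: 00000
Step 1: G0=G1&G3=0&0=0 G1=G1|G4=0|0=0 G2=0(const) G3=G1|G0=0|0=0 G4=1(const) -> 00001
Step 2: G0=G1&G3=0&0=0 G1=G1|G4=0|1=1 G2=0(const) G3=G1|G0=0|0=0 G4=1(const) -> 01001
Step 3: G0=G1&G3=1&0=0 G1=G1|G4=1|1=1 G2=0(const) G3=G1|G0=1|0=1 G4=1(const) -> 01011
Step 4: G0=G1&G3=1&1=1 G1=G1|G4=1|1=1 G2=0(const) G3=G1|G0=1|0=1 G4=1(const) -> 11011
Step 5: G0=G1&G3=1&1=1 G1=G1|G4=1|1=1 G2=0(const) G3=G1|G0=1|1=1 G4=1(const) -> 11011
Fixed point reached at step 4: 11011

Answer: fixed 11011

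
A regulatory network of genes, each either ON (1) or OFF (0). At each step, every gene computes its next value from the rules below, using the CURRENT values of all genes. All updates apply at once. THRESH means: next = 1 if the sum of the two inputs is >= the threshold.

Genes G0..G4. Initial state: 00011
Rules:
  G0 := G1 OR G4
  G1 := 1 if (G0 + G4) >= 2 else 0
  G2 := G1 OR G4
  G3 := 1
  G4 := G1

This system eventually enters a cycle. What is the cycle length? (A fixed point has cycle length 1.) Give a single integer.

Step 0: 00011
Step 1: G0=G1|G4=0|1=1 G1=(0+1>=2)=0 G2=G1|G4=0|1=1 G3=1(const) G4=G1=0 -> 10110
Step 2: G0=G1|G4=0|0=0 G1=(1+0>=2)=0 G2=G1|G4=0|0=0 G3=1(const) G4=G1=0 -> 00010
Step 3: G0=G1|G4=0|0=0 G1=(0+0>=2)=0 G2=G1|G4=0|0=0 G3=1(const) G4=G1=0 -> 00010
State from step 3 equals state from step 2 -> cycle length 1

Answer: 1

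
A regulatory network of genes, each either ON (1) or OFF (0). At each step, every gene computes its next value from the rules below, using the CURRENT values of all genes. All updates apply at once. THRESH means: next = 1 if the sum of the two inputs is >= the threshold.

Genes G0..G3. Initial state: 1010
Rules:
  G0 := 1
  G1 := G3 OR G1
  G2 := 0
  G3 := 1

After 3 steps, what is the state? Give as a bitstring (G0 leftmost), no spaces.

Step 1: G0=1(const) G1=G3|G1=0|0=0 G2=0(const) G3=1(const) -> 1001
Step 2: G0=1(const) G1=G3|G1=1|0=1 G2=0(const) G3=1(const) -> 1101
Step 3: G0=1(const) G1=G3|G1=1|1=1 G2=0(const) G3=1(const) -> 1101

1101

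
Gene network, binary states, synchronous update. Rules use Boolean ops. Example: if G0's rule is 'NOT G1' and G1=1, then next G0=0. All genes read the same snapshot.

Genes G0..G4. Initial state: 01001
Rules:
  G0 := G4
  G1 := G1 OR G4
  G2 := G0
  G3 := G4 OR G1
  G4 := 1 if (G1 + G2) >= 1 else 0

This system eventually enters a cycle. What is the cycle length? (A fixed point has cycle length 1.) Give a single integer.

Step 0: 01001
Step 1: G0=G4=1 G1=G1|G4=1|1=1 G2=G0=0 G3=G4|G1=1|1=1 G4=(1+0>=1)=1 -> 11011
Step 2: G0=G4=1 G1=G1|G4=1|1=1 G2=G0=1 G3=G4|G1=1|1=1 G4=(1+0>=1)=1 -> 11111
Step 3: G0=G4=1 G1=G1|G4=1|1=1 G2=G0=1 G3=G4|G1=1|1=1 G4=(1+1>=1)=1 -> 11111
State from step 3 equals state from step 2 -> cycle length 1

Answer: 1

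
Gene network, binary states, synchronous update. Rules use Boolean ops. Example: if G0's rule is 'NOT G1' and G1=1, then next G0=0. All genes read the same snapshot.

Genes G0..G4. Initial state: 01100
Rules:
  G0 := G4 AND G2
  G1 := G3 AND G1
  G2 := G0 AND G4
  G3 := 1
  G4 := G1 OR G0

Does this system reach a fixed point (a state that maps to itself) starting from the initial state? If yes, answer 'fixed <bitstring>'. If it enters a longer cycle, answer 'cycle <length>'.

Answer: fixed 00010

Derivation:
Step 0: 01100
Step 1: G0=G4&G2=0&1=0 G1=G3&G1=0&1=0 G2=G0&G4=0&0=0 G3=1(const) G4=G1|G0=1|0=1 -> 00011
Step 2: G0=G4&G2=1&0=0 G1=G3&G1=1&0=0 G2=G0&G4=0&1=0 G3=1(const) G4=G1|G0=0|0=0 -> 00010
Step 3: G0=G4&G2=0&0=0 G1=G3&G1=1&0=0 G2=G0&G4=0&0=0 G3=1(const) G4=G1|G0=0|0=0 -> 00010
Fixed point reached at step 2: 00010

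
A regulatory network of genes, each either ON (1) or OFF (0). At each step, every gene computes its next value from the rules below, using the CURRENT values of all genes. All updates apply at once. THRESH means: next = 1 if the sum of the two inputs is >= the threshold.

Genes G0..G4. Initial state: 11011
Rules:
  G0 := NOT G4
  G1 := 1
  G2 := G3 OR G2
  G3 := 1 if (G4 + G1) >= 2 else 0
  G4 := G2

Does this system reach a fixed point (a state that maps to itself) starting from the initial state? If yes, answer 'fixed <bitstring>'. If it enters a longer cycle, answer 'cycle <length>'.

Answer: fixed 01111

Derivation:
Step 0: 11011
Step 1: G0=NOT G4=NOT 1=0 G1=1(const) G2=G3|G2=1|0=1 G3=(1+1>=2)=1 G4=G2=0 -> 01110
Step 2: G0=NOT G4=NOT 0=1 G1=1(const) G2=G3|G2=1|1=1 G3=(0+1>=2)=0 G4=G2=1 -> 11101
Step 3: G0=NOT G4=NOT 1=0 G1=1(const) G2=G3|G2=0|1=1 G3=(1+1>=2)=1 G4=G2=1 -> 01111
Step 4: G0=NOT G4=NOT 1=0 G1=1(const) G2=G3|G2=1|1=1 G3=(1+1>=2)=1 G4=G2=1 -> 01111
Fixed point reached at step 3: 01111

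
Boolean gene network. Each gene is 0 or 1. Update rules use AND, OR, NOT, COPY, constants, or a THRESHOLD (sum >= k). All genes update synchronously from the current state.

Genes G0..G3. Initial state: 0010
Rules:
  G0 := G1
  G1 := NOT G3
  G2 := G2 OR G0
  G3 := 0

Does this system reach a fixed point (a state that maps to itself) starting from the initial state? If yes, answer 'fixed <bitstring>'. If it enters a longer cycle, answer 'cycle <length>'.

Answer: fixed 1110

Derivation:
Step 0: 0010
Step 1: G0=G1=0 G1=NOT G3=NOT 0=1 G2=G2|G0=1|0=1 G3=0(const) -> 0110
Step 2: G0=G1=1 G1=NOT G3=NOT 0=1 G2=G2|G0=1|0=1 G3=0(const) -> 1110
Step 3: G0=G1=1 G1=NOT G3=NOT 0=1 G2=G2|G0=1|1=1 G3=0(const) -> 1110
Fixed point reached at step 2: 1110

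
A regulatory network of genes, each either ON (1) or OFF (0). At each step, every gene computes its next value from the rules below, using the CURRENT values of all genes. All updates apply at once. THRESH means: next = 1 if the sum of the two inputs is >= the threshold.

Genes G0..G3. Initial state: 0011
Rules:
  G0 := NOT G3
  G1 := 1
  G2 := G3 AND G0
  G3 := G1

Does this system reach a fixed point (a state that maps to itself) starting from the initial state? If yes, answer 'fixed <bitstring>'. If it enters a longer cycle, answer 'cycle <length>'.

Step 0: 0011
Step 1: G0=NOT G3=NOT 1=0 G1=1(const) G2=G3&G0=1&0=0 G3=G1=0 -> 0100
Step 2: G0=NOT G3=NOT 0=1 G1=1(const) G2=G3&G0=0&0=0 G3=G1=1 -> 1101
Step 3: G0=NOT G3=NOT 1=0 G1=1(const) G2=G3&G0=1&1=1 G3=G1=1 -> 0111
Step 4: G0=NOT G3=NOT 1=0 G1=1(const) G2=G3&G0=1&0=0 G3=G1=1 -> 0101
Step 5: G0=NOT G3=NOT 1=0 G1=1(const) G2=G3&G0=1&0=0 G3=G1=1 -> 0101
Fixed point reached at step 4: 0101

Answer: fixed 0101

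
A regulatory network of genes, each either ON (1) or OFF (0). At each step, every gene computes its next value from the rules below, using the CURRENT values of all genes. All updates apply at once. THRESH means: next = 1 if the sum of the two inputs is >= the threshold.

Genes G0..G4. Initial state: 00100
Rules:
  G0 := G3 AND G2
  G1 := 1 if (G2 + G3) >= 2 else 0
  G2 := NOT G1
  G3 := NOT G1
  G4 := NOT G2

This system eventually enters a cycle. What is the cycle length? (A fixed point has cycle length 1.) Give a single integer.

Answer: 4

Derivation:
Step 0: 00100
Step 1: G0=G3&G2=0&1=0 G1=(1+0>=2)=0 G2=NOT G1=NOT 0=1 G3=NOT G1=NOT 0=1 G4=NOT G2=NOT 1=0 -> 00110
Step 2: G0=G3&G2=1&1=1 G1=(1+1>=2)=1 G2=NOT G1=NOT 0=1 G3=NOT G1=NOT 0=1 G4=NOT G2=NOT 1=0 -> 11110
Step 3: G0=G3&G2=1&1=1 G1=(1+1>=2)=1 G2=NOT G1=NOT 1=0 G3=NOT G1=NOT 1=0 G4=NOT G2=NOT 1=0 -> 11000
Step 4: G0=G3&G2=0&0=0 G1=(0+0>=2)=0 G2=NOT G1=NOT 1=0 G3=NOT G1=NOT 1=0 G4=NOT G2=NOT 0=1 -> 00001
Step 5: G0=G3&G2=0&0=0 G1=(0+0>=2)=0 G2=NOT G1=NOT 0=1 G3=NOT G1=NOT 0=1 G4=NOT G2=NOT 0=1 -> 00111
Step 6: G0=G3&G2=1&1=1 G1=(1+1>=2)=1 G2=NOT G1=NOT 0=1 G3=NOT G1=NOT 0=1 G4=NOT G2=NOT 1=0 -> 11110
State from step 6 equals state from step 2 -> cycle length 4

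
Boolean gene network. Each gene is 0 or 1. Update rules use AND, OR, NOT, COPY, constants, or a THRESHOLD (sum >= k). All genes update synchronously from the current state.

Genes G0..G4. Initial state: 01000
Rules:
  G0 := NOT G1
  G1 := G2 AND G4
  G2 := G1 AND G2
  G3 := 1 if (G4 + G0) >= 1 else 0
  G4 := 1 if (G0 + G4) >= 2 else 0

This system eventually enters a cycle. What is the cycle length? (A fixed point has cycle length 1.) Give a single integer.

Answer: 1

Derivation:
Step 0: 01000
Step 1: G0=NOT G1=NOT 1=0 G1=G2&G4=0&0=0 G2=G1&G2=1&0=0 G3=(0+0>=1)=0 G4=(0+0>=2)=0 -> 00000
Step 2: G0=NOT G1=NOT 0=1 G1=G2&G4=0&0=0 G2=G1&G2=0&0=0 G3=(0+0>=1)=0 G4=(0+0>=2)=0 -> 10000
Step 3: G0=NOT G1=NOT 0=1 G1=G2&G4=0&0=0 G2=G1&G2=0&0=0 G3=(0+1>=1)=1 G4=(1+0>=2)=0 -> 10010
Step 4: G0=NOT G1=NOT 0=1 G1=G2&G4=0&0=0 G2=G1&G2=0&0=0 G3=(0+1>=1)=1 G4=(1+0>=2)=0 -> 10010
State from step 4 equals state from step 3 -> cycle length 1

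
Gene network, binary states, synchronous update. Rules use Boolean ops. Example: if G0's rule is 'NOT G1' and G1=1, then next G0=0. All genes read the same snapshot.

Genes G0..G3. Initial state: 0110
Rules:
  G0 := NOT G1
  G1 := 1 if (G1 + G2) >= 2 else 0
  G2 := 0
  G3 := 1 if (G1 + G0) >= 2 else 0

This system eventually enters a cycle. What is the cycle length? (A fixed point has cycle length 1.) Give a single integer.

Answer: 1

Derivation:
Step 0: 0110
Step 1: G0=NOT G1=NOT 1=0 G1=(1+1>=2)=1 G2=0(const) G3=(1+0>=2)=0 -> 0100
Step 2: G0=NOT G1=NOT 1=0 G1=(1+0>=2)=0 G2=0(const) G3=(1+0>=2)=0 -> 0000
Step 3: G0=NOT G1=NOT 0=1 G1=(0+0>=2)=0 G2=0(const) G3=(0+0>=2)=0 -> 1000
Step 4: G0=NOT G1=NOT 0=1 G1=(0+0>=2)=0 G2=0(const) G3=(0+1>=2)=0 -> 1000
State from step 4 equals state from step 3 -> cycle length 1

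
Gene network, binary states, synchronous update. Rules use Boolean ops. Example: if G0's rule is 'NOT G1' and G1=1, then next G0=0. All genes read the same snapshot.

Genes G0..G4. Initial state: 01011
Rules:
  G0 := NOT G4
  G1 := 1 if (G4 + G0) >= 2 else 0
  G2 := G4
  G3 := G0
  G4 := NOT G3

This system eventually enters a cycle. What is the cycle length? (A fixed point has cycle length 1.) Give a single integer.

Answer: 3

Derivation:
Step 0: 01011
Step 1: G0=NOT G4=NOT 1=0 G1=(1+0>=2)=0 G2=G4=1 G3=G0=0 G4=NOT G3=NOT 1=0 -> 00100
Step 2: G0=NOT G4=NOT 0=1 G1=(0+0>=2)=0 G2=G4=0 G3=G0=0 G4=NOT G3=NOT 0=1 -> 10001
Step 3: G0=NOT G4=NOT 1=0 G1=(1+1>=2)=1 G2=G4=1 G3=G0=1 G4=NOT G3=NOT 0=1 -> 01111
Step 4: G0=NOT G4=NOT 1=0 G1=(1+0>=2)=0 G2=G4=1 G3=G0=0 G4=NOT G3=NOT 1=0 -> 00100
State from step 4 equals state from step 1 -> cycle length 3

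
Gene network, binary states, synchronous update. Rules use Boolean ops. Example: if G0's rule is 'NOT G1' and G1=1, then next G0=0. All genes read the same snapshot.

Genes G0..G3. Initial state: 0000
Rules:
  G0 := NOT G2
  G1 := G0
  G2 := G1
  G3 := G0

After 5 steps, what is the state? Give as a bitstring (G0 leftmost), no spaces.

Step 1: G0=NOT G2=NOT 0=1 G1=G0=0 G2=G1=0 G3=G0=0 -> 1000
Step 2: G0=NOT G2=NOT 0=1 G1=G0=1 G2=G1=0 G3=G0=1 -> 1101
Step 3: G0=NOT G2=NOT 0=1 G1=G0=1 G2=G1=1 G3=G0=1 -> 1111
Step 4: G0=NOT G2=NOT 1=0 G1=G0=1 G2=G1=1 G3=G0=1 -> 0111
Step 5: G0=NOT G2=NOT 1=0 G1=G0=0 G2=G1=1 G3=G0=0 -> 0010

0010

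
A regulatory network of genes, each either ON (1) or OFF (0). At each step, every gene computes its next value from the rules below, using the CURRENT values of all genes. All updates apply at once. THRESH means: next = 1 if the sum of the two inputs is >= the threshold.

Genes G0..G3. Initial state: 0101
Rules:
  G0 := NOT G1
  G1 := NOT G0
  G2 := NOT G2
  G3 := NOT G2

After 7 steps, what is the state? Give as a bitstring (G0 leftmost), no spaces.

Step 1: G0=NOT G1=NOT 1=0 G1=NOT G0=NOT 0=1 G2=NOT G2=NOT 0=1 G3=NOT G2=NOT 0=1 -> 0111
Step 2: G0=NOT G1=NOT 1=0 G1=NOT G0=NOT 0=1 G2=NOT G2=NOT 1=0 G3=NOT G2=NOT 1=0 -> 0100
Step 3: G0=NOT G1=NOT 1=0 G1=NOT G0=NOT 0=1 G2=NOT G2=NOT 0=1 G3=NOT G2=NOT 0=1 -> 0111
Step 4: G0=NOT G1=NOT 1=0 G1=NOT G0=NOT 0=1 G2=NOT G2=NOT 1=0 G3=NOT G2=NOT 1=0 -> 0100
Step 5: G0=NOT G1=NOT 1=0 G1=NOT G0=NOT 0=1 G2=NOT G2=NOT 0=1 G3=NOT G2=NOT 0=1 -> 0111
Step 6: G0=NOT G1=NOT 1=0 G1=NOT G0=NOT 0=1 G2=NOT G2=NOT 1=0 G3=NOT G2=NOT 1=0 -> 0100
Step 7: G0=NOT G1=NOT 1=0 G1=NOT G0=NOT 0=1 G2=NOT G2=NOT 0=1 G3=NOT G2=NOT 0=1 -> 0111

0111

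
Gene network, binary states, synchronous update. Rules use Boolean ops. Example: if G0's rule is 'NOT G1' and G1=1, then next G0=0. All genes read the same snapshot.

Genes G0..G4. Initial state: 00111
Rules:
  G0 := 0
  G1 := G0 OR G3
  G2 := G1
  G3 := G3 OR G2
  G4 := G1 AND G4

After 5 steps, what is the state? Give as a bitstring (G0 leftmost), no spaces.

Step 1: G0=0(const) G1=G0|G3=0|1=1 G2=G1=0 G3=G3|G2=1|1=1 G4=G1&G4=0&1=0 -> 01010
Step 2: G0=0(const) G1=G0|G3=0|1=1 G2=G1=1 G3=G3|G2=1|0=1 G4=G1&G4=1&0=0 -> 01110
Step 3: G0=0(const) G1=G0|G3=0|1=1 G2=G1=1 G3=G3|G2=1|1=1 G4=G1&G4=1&0=0 -> 01110
Step 4: G0=0(const) G1=G0|G3=0|1=1 G2=G1=1 G3=G3|G2=1|1=1 G4=G1&G4=1&0=0 -> 01110
Step 5: G0=0(const) G1=G0|G3=0|1=1 G2=G1=1 G3=G3|G2=1|1=1 G4=G1&G4=1&0=0 -> 01110

01110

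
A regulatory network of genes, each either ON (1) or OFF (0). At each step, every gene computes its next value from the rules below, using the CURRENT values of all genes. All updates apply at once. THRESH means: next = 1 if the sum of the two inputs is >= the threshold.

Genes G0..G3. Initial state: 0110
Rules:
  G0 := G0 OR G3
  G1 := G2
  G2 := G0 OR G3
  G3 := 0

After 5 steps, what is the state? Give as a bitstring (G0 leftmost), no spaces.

Step 1: G0=G0|G3=0|0=0 G1=G2=1 G2=G0|G3=0|0=0 G3=0(const) -> 0100
Step 2: G0=G0|G3=0|0=0 G1=G2=0 G2=G0|G3=0|0=0 G3=0(const) -> 0000
Step 3: G0=G0|G3=0|0=0 G1=G2=0 G2=G0|G3=0|0=0 G3=0(const) -> 0000
Step 4: G0=G0|G3=0|0=0 G1=G2=0 G2=G0|G3=0|0=0 G3=0(const) -> 0000
Step 5: G0=G0|G3=0|0=0 G1=G2=0 G2=G0|G3=0|0=0 G3=0(const) -> 0000

0000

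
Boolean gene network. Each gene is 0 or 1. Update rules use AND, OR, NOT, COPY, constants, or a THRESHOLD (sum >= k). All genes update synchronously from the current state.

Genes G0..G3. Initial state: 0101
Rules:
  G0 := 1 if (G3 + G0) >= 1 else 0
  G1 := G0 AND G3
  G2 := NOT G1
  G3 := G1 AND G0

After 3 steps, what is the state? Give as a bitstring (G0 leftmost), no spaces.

Step 1: G0=(1+0>=1)=1 G1=G0&G3=0&1=0 G2=NOT G1=NOT 1=0 G3=G1&G0=1&0=0 -> 1000
Step 2: G0=(0+1>=1)=1 G1=G0&G3=1&0=0 G2=NOT G1=NOT 0=1 G3=G1&G0=0&1=0 -> 1010
Step 3: G0=(0+1>=1)=1 G1=G0&G3=1&0=0 G2=NOT G1=NOT 0=1 G3=G1&G0=0&1=0 -> 1010

1010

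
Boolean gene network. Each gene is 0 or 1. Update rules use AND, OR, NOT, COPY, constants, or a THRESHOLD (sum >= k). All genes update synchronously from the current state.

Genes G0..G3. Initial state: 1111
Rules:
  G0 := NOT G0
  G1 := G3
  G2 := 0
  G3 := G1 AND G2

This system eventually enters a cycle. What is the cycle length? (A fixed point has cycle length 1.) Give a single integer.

Step 0: 1111
Step 1: G0=NOT G0=NOT 1=0 G1=G3=1 G2=0(const) G3=G1&G2=1&1=1 -> 0101
Step 2: G0=NOT G0=NOT 0=1 G1=G3=1 G2=0(const) G3=G1&G2=1&0=0 -> 1100
Step 3: G0=NOT G0=NOT 1=0 G1=G3=0 G2=0(const) G3=G1&G2=1&0=0 -> 0000
Step 4: G0=NOT G0=NOT 0=1 G1=G3=0 G2=0(const) G3=G1&G2=0&0=0 -> 1000
Step 5: G0=NOT G0=NOT 1=0 G1=G3=0 G2=0(const) G3=G1&G2=0&0=0 -> 0000
State from step 5 equals state from step 3 -> cycle length 2

Answer: 2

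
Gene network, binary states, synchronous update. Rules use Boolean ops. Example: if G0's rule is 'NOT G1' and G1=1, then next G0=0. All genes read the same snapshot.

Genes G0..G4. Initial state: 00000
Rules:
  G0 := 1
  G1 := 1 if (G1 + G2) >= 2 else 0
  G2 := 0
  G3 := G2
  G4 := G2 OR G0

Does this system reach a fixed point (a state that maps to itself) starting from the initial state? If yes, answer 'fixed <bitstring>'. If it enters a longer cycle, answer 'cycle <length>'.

Step 0: 00000
Step 1: G0=1(const) G1=(0+0>=2)=0 G2=0(const) G3=G2=0 G4=G2|G0=0|0=0 -> 10000
Step 2: G0=1(const) G1=(0+0>=2)=0 G2=0(const) G3=G2=0 G4=G2|G0=0|1=1 -> 10001
Step 3: G0=1(const) G1=(0+0>=2)=0 G2=0(const) G3=G2=0 G4=G2|G0=0|1=1 -> 10001
Fixed point reached at step 2: 10001

Answer: fixed 10001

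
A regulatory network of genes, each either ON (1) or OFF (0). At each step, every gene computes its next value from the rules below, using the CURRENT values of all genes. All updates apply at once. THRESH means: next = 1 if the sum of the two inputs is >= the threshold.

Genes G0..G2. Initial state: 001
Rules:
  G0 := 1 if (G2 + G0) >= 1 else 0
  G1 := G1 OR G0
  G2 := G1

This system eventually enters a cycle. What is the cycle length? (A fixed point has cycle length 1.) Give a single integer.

Step 0: 001
Step 1: G0=(1+0>=1)=1 G1=G1|G0=0|0=0 G2=G1=0 -> 100
Step 2: G0=(0+1>=1)=1 G1=G1|G0=0|1=1 G2=G1=0 -> 110
Step 3: G0=(0+1>=1)=1 G1=G1|G0=1|1=1 G2=G1=1 -> 111
Step 4: G0=(1+1>=1)=1 G1=G1|G0=1|1=1 G2=G1=1 -> 111
State from step 4 equals state from step 3 -> cycle length 1

Answer: 1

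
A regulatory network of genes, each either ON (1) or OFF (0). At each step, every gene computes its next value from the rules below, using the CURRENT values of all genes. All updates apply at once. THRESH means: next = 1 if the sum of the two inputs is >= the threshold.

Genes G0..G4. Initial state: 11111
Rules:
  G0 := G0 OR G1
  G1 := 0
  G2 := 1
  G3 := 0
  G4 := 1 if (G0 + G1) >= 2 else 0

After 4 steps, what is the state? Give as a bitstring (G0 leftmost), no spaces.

Step 1: G0=G0|G1=1|1=1 G1=0(const) G2=1(const) G3=0(const) G4=(1+1>=2)=1 -> 10101
Step 2: G0=G0|G1=1|0=1 G1=0(const) G2=1(const) G3=0(const) G4=(1+0>=2)=0 -> 10100
Step 3: G0=G0|G1=1|0=1 G1=0(const) G2=1(const) G3=0(const) G4=(1+0>=2)=0 -> 10100
Step 4: G0=G0|G1=1|0=1 G1=0(const) G2=1(const) G3=0(const) G4=(1+0>=2)=0 -> 10100

10100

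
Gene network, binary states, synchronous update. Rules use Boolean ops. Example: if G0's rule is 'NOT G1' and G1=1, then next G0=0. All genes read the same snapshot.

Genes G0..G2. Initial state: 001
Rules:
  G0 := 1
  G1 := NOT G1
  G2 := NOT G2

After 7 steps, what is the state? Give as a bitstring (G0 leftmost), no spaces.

Step 1: G0=1(const) G1=NOT G1=NOT 0=1 G2=NOT G2=NOT 1=0 -> 110
Step 2: G0=1(const) G1=NOT G1=NOT 1=0 G2=NOT G2=NOT 0=1 -> 101
Step 3: G0=1(const) G1=NOT G1=NOT 0=1 G2=NOT G2=NOT 1=0 -> 110
Step 4: G0=1(const) G1=NOT G1=NOT 1=0 G2=NOT G2=NOT 0=1 -> 101
Step 5: G0=1(const) G1=NOT G1=NOT 0=1 G2=NOT G2=NOT 1=0 -> 110
Step 6: G0=1(const) G1=NOT G1=NOT 1=0 G2=NOT G2=NOT 0=1 -> 101
Step 7: G0=1(const) G1=NOT G1=NOT 0=1 G2=NOT G2=NOT 1=0 -> 110

110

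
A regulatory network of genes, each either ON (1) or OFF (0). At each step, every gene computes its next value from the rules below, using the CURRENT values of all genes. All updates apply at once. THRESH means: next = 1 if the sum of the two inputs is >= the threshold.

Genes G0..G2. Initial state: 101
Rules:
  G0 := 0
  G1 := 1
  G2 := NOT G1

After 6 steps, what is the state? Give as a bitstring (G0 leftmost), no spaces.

Step 1: G0=0(const) G1=1(const) G2=NOT G1=NOT 0=1 -> 011
Step 2: G0=0(const) G1=1(const) G2=NOT G1=NOT 1=0 -> 010
Step 3: G0=0(const) G1=1(const) G2=NOT G1=NOT 1=0 -> 010
Step 4: G0=0(const) G1=1(const) G2=NOT G1=NOT 1=0 -> 010
Step 5: G0=0(const) G1=1(const) G2=NOT G1=NOT 1=0 -> 010
Step 6: G0=0(const) G1=1(const) G2=NOT G1=NOT 1=0 -> 010

010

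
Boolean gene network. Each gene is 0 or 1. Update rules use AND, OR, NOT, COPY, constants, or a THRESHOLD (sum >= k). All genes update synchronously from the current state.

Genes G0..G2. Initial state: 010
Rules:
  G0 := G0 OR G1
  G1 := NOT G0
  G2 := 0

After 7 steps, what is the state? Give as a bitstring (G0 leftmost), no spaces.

Step 1: G0=G0|G1=0|1=1 G1=NOT G0=NOT 0=1 G2=0(const) -> 110
Step 2: G0=G0|G1=1|1=1 G1=NOT G0=NOT 1=0 G2=0(const) -> 100
Step 3: G0=G0|G1=1|0=1 G1=NOT G0=NOT 1=0 G2=0(const) -> 100
Step 4: G0=G0|G1=1|0=1 G1=NOT G0=NOT 1=0 G2=0(const) -> 100
Step 5: G0=G0|G1=1|0=1 G1=NOT G0=NOT 1=0 G2=0(const) -> 100
Step 6: G0=G0|G1=1|0=1 G1=NOT G0=NOT 1=0 G2=0(const) -> 100
Step 7: G0=G0|G1=1|0=1 G1=NOT G0=NOT 1=0 G2=0(const) -> 100

100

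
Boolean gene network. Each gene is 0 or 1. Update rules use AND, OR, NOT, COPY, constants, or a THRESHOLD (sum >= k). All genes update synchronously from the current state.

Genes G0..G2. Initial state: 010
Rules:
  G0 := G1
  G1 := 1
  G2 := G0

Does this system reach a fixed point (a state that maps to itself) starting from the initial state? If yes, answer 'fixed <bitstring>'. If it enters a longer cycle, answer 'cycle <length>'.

Answer: fixed 111

Derivation:
Step 0: 010
Step 1: G0=G1=1 G1=1(const) G2=G0=0 -> 110
Step 2: G0=G1=1 G1=1(const) G2=G0=1 -> 111
Step 3: G0=G1=1 G1=1(const) G2=G0=1 -> 111
Fixed point reached at step 2: 111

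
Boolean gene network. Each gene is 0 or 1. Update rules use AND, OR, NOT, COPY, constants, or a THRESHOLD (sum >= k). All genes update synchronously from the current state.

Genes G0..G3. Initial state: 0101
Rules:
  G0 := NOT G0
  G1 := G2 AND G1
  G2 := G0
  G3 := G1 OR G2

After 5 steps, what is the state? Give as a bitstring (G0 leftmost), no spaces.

Step 1: G0=NOT G0=NOT 0=1 G1=G2&G1=0&1=0 G2=G0=0 G3=G1|G2=1|0=1 -> 1001
Step 2: G0=NOT G0=NOT 1=0 G1=G2&G1=0&0=0 G2=G0=1 G3=G1|G2=0|0=0 -> 0010
Step 3: G0=NOT G0=NOT 0=1 G1=G2&G1=1&0=0 G2=G0=0 G3=G1|G2=0|1=1 -> 1001
Step 4: G0=NOT G0=NOT 1=0 G1=G2&G1=0&0=0 G2=G0=1 G3=G1|G2=0|0=0 -> 0010
Step 5: G0=NOT G0=NOT 0=1 G1=G2&G1=1&0=0 G2=G0=0 G3=G1|G2=0|1=1 -> 1001

1001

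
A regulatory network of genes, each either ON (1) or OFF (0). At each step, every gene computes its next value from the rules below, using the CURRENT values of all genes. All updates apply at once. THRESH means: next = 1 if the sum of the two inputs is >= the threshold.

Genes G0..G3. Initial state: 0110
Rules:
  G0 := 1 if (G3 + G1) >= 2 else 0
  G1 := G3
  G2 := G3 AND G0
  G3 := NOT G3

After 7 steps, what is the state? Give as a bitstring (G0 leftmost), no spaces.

Step 1: G0=(0+1>=2)=0 G1=G3=0 G2=G3&G0=0&0=0 G3=NOT G3=NOT 0=1 -> 0001
Step 2: G0=(1+0>=2)=0 G1=G3=1 G2=G3&G0=1&0=0 G3=NOT G3=NOT 1=0 -> 0100
Step 3: G0=(0+1>=2)=0 G1=G3=0 G2=G3&G0=0&0=0 G3=NOT G3=NOT 0=1 -> 0001
Step 4: G0=(1+0>=2)=0 G1=G3=1 G2=G3&G0=1&0=0 G3=NOT G3=NOT 1=0 -> 0100
Step 5: G0=(0+1>=2)=0 G1=G3=0 G2=G3&G0=0&0=0 G3=NOT G3=NOT 0=1 -> 0001
Step 6: G0=(1+0>=2)=0 G1=G3=1 G2=G3&G0=1&0=0 G3=NOT G3=NOT 1=0 -> 0100
Step 7: G0=(0+1>=2)=0 G1=G3=0 G2=G3&G0=0&0=0 G3=NOT G3=NOT 0=1 -> 0001

0001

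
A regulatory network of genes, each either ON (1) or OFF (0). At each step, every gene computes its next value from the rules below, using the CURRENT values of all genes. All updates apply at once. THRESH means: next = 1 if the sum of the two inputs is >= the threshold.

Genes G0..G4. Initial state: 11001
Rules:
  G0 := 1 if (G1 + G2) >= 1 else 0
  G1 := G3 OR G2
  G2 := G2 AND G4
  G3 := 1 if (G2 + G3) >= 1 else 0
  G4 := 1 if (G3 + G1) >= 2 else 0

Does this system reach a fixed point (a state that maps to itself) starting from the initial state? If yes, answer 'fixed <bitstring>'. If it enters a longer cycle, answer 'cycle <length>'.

Answer: fixed 00000

Derivation:
Step 0: 11001
Step 1: G0=(1+0>=1)=1 G1=G3|G2=0|0=0 G2=G2&G4=0&1=0 G3=(0+0>=1)=0 G4=(0+1>=2)=0 -> 10000
Step 2: G0=(0+0>=1)=0 G1=G3|G2=0|0=0 G2=G2&G4=0&0=0 G3=(0+0>=1)=0 G4=(0+0>=2)=0 -> 00000
Step 3: G0=(0+0>=1)=0 G1=G3|G2=0|0=0 G2=G2&G4=0&0=0 G3=(0+0>=1)=0 G4=(0+0>=2)=0 -> 00000
Fixed point reached at step 2: 00000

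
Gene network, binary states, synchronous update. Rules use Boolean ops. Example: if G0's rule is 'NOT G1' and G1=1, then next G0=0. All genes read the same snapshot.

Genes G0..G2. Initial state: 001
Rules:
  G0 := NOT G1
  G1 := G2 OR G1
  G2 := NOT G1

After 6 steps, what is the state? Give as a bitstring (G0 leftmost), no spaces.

Step 1: G0=NOT G1=NOT 0=1 G1=G2|G1=1|0=1 G2=NOT G1=NOT 0=1 -> 111
Step 2: G0=NOT G1=NOT 1=0 G1=G2|G1=1|1=1 G2=NOT G1=NOT 1=0 -> 010
Step 3: G0=NOT G1=NOT 1=0 G1=G2|G1=0|1=1 G2=NOT G1=NOT 1=0 -> 010
Step 4: G0=NOT G1=NOT 1=0 G1=G2|G1=0|1=1 G2=NOT G1=NOT 1=0 -> 010
Step 5: G0=NOT G1=NOT 1=0 G1=G2|G1=0|1=1 G2=NOT G1=NOT 1=0 -> 010
Step 6: G0=NOT G1=NOT 1=0 G1=G2|G1=0|1=1 G2=NOT G1=NOT 1=0 -> 010

010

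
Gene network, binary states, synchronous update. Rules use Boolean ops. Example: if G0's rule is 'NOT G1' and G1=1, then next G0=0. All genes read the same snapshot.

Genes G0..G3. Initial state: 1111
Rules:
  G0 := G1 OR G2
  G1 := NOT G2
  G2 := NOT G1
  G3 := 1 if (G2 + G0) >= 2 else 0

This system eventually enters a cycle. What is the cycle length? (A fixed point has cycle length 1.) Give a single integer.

Answer: 2

Derivation:
Step 0: 1111
Step 1: G0=G1|G2=1|1=1 G1=NOT G2=NOT 1=0 G2=NOT G1=NOT 1=0 G3=(1+1>=2)=1 -> 1001
Step 2: G0=G1|G2=0|0=0 G1=NOT G2=NOT 0=1 G2=NOT G1=NOT 0=1 G3=(0+1>=2)=0 -> 0110
Step 3: G0=G1|G2=1|1=1 G1=NOT G2=NOT 1=0 G2=NOT G1=NOT 1=0 G3=(1+0>=2)=0 -> 1000
Step 4: G0=G1|G2=0|0=0 G1=NOT G2=NOT 0=1 G2=NOT G1=NOT 0=1 G3=(0+1>=2)=0 -> 0110
State from step 4 equals state from step 2 -> cycle length 2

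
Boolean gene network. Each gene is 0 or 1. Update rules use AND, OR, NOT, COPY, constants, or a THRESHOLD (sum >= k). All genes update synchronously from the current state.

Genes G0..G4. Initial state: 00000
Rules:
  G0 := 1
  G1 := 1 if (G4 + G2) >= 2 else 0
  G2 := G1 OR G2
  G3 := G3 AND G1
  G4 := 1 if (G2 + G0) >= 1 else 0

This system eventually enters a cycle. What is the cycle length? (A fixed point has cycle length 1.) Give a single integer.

Step 0: 00000
Step 1: G0=1(const) G1=(0+0>=2)=0 G2=G1|G2=0|0=0 G3=G3&G1=0&0=0 G4=(0+0>=1)=0 -> 10000
Step 2: G0=1(const) G1=(0+0>=2)=0 G2=G1|G2=0|0=0 G3=G3&G1=0&0=0 G4=(0+1>=1)=1 -> 10001
Step 3: G0=1(const) G1=(1+0>=2)=0 G2=G1|G2=0|0=0 G3=G3&G1=0&0=0 G4=(0+1>=1)=1 -> 10001
State from step 3 equals state from step 2 -> cycle length 1

Answer: 1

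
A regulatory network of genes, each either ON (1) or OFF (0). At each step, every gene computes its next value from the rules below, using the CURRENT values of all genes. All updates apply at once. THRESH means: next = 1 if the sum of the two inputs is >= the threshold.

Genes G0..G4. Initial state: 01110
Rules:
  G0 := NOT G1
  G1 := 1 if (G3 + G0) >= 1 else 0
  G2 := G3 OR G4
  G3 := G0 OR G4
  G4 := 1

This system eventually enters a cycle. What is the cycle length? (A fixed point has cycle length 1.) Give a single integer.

Answer: 1

Derivation:
Step 0: 01110
Step 1: G0=NOT G1=NOT 1=0 G1=(1+0>=1)=1 G2=G3|G4=1|0=1 G3=G0|G4=0|0=0 G4=1(const) -> 01101
Step 2: G0=NOT G1=NOT 1=0 G1=(0+0>=1)=0 G2=G3|G4=0|1=1 G3=G0|G4=0|1=1 G4=1(const) -> 00111
Step 3: G0=NOT G1=NOT 0=1 G1=(1+0>=1)=1 G2=G3|G4=1|1=1 G3=G0|G4=0|1=1 G4=1(const) -> 11111
Step 4: G0=NOT G1=NOT 1=0 G1=(1+1>=1)=1 G2=G3|G4=1|1=1 G3=G0|G4=1|1=1 G4=1(const) -> 01111
Step 5: G0=NOT G1=NOT 1=0 G1=(1+0>=1)=1 G2=G3|G4=1|1=1 G3=G0|G4=0|1=1 G4=1(const) -> 01111
State from step 5 equals state from step 4 -> cycle length 1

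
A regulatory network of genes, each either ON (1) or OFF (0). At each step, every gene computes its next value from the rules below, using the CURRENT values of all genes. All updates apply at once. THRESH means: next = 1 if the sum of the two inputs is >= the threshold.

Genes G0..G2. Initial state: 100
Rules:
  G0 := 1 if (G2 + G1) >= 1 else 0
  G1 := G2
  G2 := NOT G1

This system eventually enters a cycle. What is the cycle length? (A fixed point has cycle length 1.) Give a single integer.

Step 0: 100
Step 1: G0=(0+0>=1)=0 G1=G2=0 G2=NOT G1=NOT 0=1 -> 001
Step 2: G0=(1+0>=1)=1 G1=G2=1 G2=NOT G1=NOT 0=1 -> 111
Step 3: G0=(1+1>=1)=1 G1=G2=1 G2=NOT G1=NOT 1=0 -> 110
Step 4: G0=(0+1>=1)=1 G1=G2=0 G2=NOT G1=NOT 1=0 -> 100
State from step 4 equals state from step 0 -> cycle length 4

Answer: 4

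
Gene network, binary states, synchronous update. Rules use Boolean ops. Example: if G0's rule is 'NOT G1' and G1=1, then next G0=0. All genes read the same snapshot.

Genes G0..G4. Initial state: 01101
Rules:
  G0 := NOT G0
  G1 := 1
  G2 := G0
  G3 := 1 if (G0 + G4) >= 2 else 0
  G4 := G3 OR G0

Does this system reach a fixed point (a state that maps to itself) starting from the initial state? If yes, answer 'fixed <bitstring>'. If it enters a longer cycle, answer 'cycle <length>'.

Answer: cycle 2

Derivation:
Step 0: 01101
Step 1: G0=NOT G0=NOT 0=1 G1=1(const) G2=G0=0 G3=(0+1>=2)=0 G4=G3|G0=0|0=0 -> 11000
Step 2: G0=NOT G0=NOT 1=0 G1=1(const) G2=G0=1 G3=(1+0>=2)=0 G4=G3|G0=0|1=1 -> 01101
Cycle of length 2 starting at step 0 -> no fixed point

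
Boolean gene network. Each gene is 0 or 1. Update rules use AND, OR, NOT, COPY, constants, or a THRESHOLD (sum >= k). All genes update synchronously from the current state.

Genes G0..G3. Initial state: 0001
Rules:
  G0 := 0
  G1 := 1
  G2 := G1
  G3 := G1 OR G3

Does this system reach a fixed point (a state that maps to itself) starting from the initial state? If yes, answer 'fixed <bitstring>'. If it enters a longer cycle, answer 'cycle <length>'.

Answer: fixed 0111

Derivation:
Step 0: 0001
Step 1: G0=0(const) G1=1(const) G2=G1=0 G3=G1|G3=0|1=1 -> 0101
Step 2: G0=0(const) G1=1(const) G2=G1=1 G3=G1|G3=1|1=1 -> 0111
Step 3: G0=0(const) G1=1(const) G2=G1=1 G3=G1|G3=1|1=1 -> 0111
Fixed point reached at step 2: 0111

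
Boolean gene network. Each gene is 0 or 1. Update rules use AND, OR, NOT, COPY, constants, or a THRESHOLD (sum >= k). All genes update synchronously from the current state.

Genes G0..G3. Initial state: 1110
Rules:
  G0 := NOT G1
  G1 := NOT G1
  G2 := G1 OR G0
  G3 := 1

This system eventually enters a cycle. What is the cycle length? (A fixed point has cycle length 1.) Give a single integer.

Step 0: 1110
Step 1: G0=NOT G1=NOT 1=0 G1=NOT G1=NOT 1=0 G2=G1|G0=1|1=1 G3=1(const) -> 0011
Step 2: G0=NOT G1=NOT 0=1 G1=NOT G1=NOT 0=1 G2=G1|G0=0|0=0 G3=1(const) -> 1101
Step 3: G0=NOT G1=NOT 1=0 G1=NOT G1=NOT 1=0 G2=G1|G0=1|1=1 G3=1(const) -> 0011
State from step 3 equals state from step 1 -> cycle length 2

Answer: 2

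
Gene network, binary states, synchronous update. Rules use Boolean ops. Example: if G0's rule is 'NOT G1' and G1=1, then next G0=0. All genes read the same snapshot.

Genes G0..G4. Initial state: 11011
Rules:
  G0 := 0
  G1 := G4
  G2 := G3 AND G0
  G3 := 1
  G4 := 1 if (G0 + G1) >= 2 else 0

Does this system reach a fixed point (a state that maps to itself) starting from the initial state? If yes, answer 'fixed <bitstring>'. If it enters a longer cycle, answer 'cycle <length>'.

Step 0: 11011
Step 1: G0=0(const) G1=G4=1 G2=G3&G0=1&1=1 G3=1(const) G4=(1+1>=2)=1 -> 01111
Step 2: G0=0(const) G1=G4=1 G2=G3&G0=1&0=0 G3=1(const) G4=(0+1>=2)=0 -> 01010
Step 3: G0=0(const) G1=G4=0 G2=G3&G0=1&0=0 G3=1(const) G4=(0+1>=2)=0 -> 00010
Step 4: G0=0(const) G1=G4=0 G2=G3&G0=1&0=0 G3=1(const) G4=(0+0>=2)=0 -> 00010
Fixed point reached at step 3: 00010

Answer: fixed 00010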